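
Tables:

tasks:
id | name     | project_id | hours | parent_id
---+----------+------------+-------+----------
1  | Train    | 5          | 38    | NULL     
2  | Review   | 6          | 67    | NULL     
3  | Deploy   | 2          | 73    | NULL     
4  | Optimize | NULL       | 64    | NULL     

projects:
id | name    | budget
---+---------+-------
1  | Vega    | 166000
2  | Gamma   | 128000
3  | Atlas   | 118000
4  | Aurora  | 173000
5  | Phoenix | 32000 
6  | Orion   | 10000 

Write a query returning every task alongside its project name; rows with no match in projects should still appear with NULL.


LEFT JOIN keeps every row from tasks (the left table); where project_id has no match in projects, the project columns become NULL. Walk through each task:
  - task 1 (Train): project_id=5 -> matches Phoenix
  - task 2 (Review): project_id=6 -> matches Orion
  - task 3 (Deploy): project_id=2 -> matches Gamma
  - task 4 (Optimize): project_id=NULL, no match -> kept with NULL
All 4 rows appear; 1 has NULL project.

SQL:
SELECT a.name, b.name AS project
FROM tasks a
LEFT JOIN projects b ON a.project_id = b.id

Result:
name     | project
---------+--------
Train    | Phoenix
Review   | Orion  
Deploy   | Gamma  
Optimize | NULL   


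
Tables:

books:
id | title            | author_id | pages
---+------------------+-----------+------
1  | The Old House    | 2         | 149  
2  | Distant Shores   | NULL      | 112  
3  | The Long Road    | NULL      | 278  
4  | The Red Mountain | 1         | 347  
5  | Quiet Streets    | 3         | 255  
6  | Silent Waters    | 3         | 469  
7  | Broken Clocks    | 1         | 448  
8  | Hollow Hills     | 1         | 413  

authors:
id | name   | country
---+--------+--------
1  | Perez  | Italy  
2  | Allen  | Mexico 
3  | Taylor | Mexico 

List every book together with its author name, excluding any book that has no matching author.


INNER JOIN keeps only books rows whose author_id matches an id in authors. Walk through each book:
  - book 1 (The Old House): author_id=2 -> matches Allen
  - book 2 (Distant Shores): author_id=NULL, no match -> dropped
  - book 3 (The Long Road): author_id=NULL, no match -> dropped
  - book 4 (The Red Mountain): author_id=1 -> matches Perez
  - book 5 (Quiet Streets): author_id=3 -> matches Taylor
  - book 6 (Silent Waters): author_id=3 -> matches Taylor
  - book 7 (Broken Clocks): author_id=1 -> matches Perez
  - book 8 (Hollow Hills): author_id=1 -> matches Perez
So 2 of 8 rows are dropped.

SQL:
SELECT a.title, b.name AS author
FROM books a
INNER JOIN authors b ON a.author_id = b.id

Result:
title            | author
-----------------+-------
The Old House    | Allen 
The Red Mountain | Perez 
Quiet Streets    | Taylor
Silent Waters    | Taylor
Broken Clocks    | Perez 
Hollow Hills     | Perez 


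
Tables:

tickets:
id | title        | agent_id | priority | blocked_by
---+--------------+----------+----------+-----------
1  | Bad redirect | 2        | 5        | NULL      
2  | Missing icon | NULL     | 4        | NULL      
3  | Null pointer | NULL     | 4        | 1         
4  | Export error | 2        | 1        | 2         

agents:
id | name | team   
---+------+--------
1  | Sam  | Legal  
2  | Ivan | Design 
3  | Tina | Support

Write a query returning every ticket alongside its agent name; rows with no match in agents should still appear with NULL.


LEFT JOIN keeps every row from tickets (the left table); where agent_id has no match in agents, the agent columns become NULL. Walk through each ticket:
  - ticket 1 (Bad redirect): agent_id=2 -> matches Ivan
  - ticket 2 (Missing icon): agent_id=NULL, no match -> kept with NULL
  - ticket 3 (Null pointer): agent_id=NULL, no match -> kept with NULL
  - ticket 4 (Export error): agent_id=2 -> matches Ivan
All 4 rows appear; 2 have NULL agent.

SQL:
SELECT a.title, b.name AS agent
FROM tickets a
LEFT JOIN agents b ON a.agent_id = b.id

Result:
title        | agent
-------------+------
Bad redirect | Ivan 
Missing icon | NULL 
Null pointer | NULL 
Export error | Ivan 


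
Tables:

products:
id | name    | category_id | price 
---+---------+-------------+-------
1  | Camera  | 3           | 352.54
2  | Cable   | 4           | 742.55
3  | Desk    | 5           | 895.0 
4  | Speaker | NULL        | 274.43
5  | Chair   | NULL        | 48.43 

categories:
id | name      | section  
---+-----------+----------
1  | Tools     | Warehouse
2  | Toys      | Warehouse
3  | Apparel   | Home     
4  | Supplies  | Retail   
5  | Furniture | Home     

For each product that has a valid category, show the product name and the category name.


INNER JOIN keeps only products rows whose category_id matches an id in categories. Walk through each product:
  - product 1 (Camera): category_id=3 -> matches Apparel
  - product 2 (Cable): category_id=4 -> matches Supplies
  - product 3 (Desk): category_id=5 -> matches Furniture
  - product 4 (Speaker): category_id=NULL, no match -> dropped
  - product 5 (Chair): category_id=NULL, no match -> dropped
So 2 of 5 rows are dropped.

SQL:
SELECT a.name, b.name AS category
FROM products a
INNER JOIN categories b ON a.category_id = b.id

Result:
name   | category 
-------+----------
Camera | Apparel  
Cable  | Supplies 
Desk   | Furniture


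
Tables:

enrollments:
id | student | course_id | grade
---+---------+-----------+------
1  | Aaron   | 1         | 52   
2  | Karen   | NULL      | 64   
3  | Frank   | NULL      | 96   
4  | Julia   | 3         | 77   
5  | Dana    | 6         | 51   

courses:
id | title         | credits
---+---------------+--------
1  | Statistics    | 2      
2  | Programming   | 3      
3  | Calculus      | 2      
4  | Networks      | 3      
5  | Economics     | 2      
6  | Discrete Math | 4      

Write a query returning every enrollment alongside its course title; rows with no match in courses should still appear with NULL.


LEFT JOIN keeps every row from enrollments (the left table); where course_id has no match in courses, the course columns become NULL. Walk through each enrollment:
  - enrollment 1 (Aaron): course_id=1 -> matches Statistics
  - enrollment 2 (Karen): course_id=NULL, no match -> kept with NULL
  - enrollment 3 (Frank): course_id=NULL, no match -> kept with NULL
  - enrollment 4 (Julia): course_id=3 -> matches Calculus
  - enrollment 5 (Dana): course_id=6 -> matches Discrete Math
All 5 rows appear; 2 have NULL course.

SQL:
SELECT a.student, b.title AS course
FROM enrollments a
LEFT JOIN courses b ON a.course_id = b.id

Result:
student | course       
--------+--------------
Aaron   | Statistics   
Karen   | NULL         
Frank   | NULL         
Julia   | Calculus     
Dana    | Discrete Math


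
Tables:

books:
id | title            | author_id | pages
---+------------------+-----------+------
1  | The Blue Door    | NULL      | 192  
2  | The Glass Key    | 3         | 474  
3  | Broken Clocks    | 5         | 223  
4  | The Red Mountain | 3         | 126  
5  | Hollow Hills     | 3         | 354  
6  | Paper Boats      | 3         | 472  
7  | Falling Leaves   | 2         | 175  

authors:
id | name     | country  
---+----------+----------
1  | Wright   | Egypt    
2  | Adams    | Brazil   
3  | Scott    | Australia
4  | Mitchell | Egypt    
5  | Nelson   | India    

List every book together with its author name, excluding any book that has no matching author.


INNER JOIN keeps only books rows whose author_id matches an id in authors. Walk through each book:
  - book 1 (The Blue Door): author_id=NULL, no match -> dropped
  - book 2 (The Glass Key): author_id=3 -> matches Scott
  - book 3 (Broken Clocks): author_id=5 -> matches Nelson
  - book 4 (The Red Mountain): author_id=3 -> matches Scott
  - book 5 (Hollow Hills): author_id=3 -> matches Scott
  - book 6 (Paper Boats): author_id=3 -> matches Scott
  - book 7 (Falling Leaves): author_id=2 -> matches Adams
So 1 of 7 rows is dropped.

SQL:
SELECT a.title, b.name AS author
FROM books a
INNER JOIN authors b ON a.author_id = b.id

Result:
title            | author
-----------------+-------
The Glass Key    | Scott 
Broken Clocks    | Nelson
The Red Mountain | Scott 
Hollow Hills     | Scott 
Paper Boats      | Scott 
Falling Leaves   | Adams 


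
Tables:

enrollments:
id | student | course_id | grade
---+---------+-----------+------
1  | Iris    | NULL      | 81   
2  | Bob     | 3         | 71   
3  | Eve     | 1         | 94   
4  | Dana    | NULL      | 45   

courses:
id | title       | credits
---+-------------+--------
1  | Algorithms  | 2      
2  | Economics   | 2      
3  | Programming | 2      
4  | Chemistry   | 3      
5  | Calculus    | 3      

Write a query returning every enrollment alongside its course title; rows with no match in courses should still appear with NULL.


LEFT JOIN keeps every row from enrollments (the left table); where course_id has no match in courses, the course columns become NULL. Walk through each enrollment:
  - enrollment 1 (Iris): course_id=NULL, no match -> kept with NULL
  - enrollment 2 (Bob): course_id=3 -> matches Programming
  - enrollment 3 (Eve): course_id=1 -> matches Algorithms
  - enrollment 4 (Dana): course_id=NULL, no match -> kept with NULL
All 4 rows appear; 2 have NULL course.

SQL:
SELECT a.student, b.title AS course
FROM enrollments a
LEFT JOIN courses b ON a.course_id = b.id

Result:
student | course     
--------+------------
Iris    | NULL       
Bob     | Programming
Eve     | Algorithms 
Dana    | NULL       


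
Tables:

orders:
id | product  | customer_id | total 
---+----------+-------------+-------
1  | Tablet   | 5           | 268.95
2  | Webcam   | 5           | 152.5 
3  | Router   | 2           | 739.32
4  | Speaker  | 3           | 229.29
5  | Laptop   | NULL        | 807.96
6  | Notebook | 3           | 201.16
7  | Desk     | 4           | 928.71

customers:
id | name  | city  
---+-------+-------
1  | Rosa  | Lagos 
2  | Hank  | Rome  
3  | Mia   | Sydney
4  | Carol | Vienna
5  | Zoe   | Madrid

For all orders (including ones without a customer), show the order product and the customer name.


LEFT JOIN keeps every row from orders (the left table); where customer_id has no match in customers, the customer columns become NULL. Walk through each order:
  - order 1 (Tablet): customer_id=5 -> matches Zoe
  - order 2 (Webcam): customer_id=5 -> matches Zoe
  - order 3 (Router): customer_id=2 -> matches Hank
  - order 4 (Speaker): customer_id=3 -> matches Mia
  - order 5 (Laptop): customer_id=NULL, no match -> kept with NULL
  - order 6 (Notebook): customer_id=3 -> matches Mia
  - order 7 (Desk): customer_id=4 -> matches Carol
All 7 rows appear; 1 has NULL customer.

SQL:
SELECT a.product, b.name AS customer
FROM orders a
LEFT JOIN customers b ON a.customer_id = b.id

Result:
product  | customer
---------+---------
Tablet   | Zoe     
Webcam   | Zoe     
Router   | Hank    
Speaker  | Mia     
Laptop   | NULL    
Notebook | Mia     
Desk     | Carol   


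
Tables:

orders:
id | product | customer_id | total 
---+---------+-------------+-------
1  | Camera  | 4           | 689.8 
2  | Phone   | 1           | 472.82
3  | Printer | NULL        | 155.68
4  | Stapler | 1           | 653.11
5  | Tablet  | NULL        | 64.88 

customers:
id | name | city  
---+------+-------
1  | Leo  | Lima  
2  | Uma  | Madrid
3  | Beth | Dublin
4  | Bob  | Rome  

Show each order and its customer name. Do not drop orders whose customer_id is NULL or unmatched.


LEFT JOIN keeps every row from orders (the left table); where customer_id has no match in customers, the customer columns become NULL. Walk through each order:
  - order 1 (Camera): customer_id=4 -> matches Bob
  - order 2 (Phone): customer_id=1 -> matches Leo
  - order 3 (Printer): customer_id=NULL, no match -> kept with NULL
  - order 4 (Stapler): customer_id=1 -> matches Leo
  - order 5 (Tablet): customer_id=NULL, no match -> kept with NULL
All 5 rows appear; 2 have NULL customer.

SQL:
SELECT a.product, b.name AS customer
FROM orders a
LEFT JOIN customers b ON a.customer_id = b.id

Result:
product | customer
--------+---------
Camera  | Bob     
Phone   | Leo     
Printer | NULL    
Stapler | Leo     
Tablet  | NULL    


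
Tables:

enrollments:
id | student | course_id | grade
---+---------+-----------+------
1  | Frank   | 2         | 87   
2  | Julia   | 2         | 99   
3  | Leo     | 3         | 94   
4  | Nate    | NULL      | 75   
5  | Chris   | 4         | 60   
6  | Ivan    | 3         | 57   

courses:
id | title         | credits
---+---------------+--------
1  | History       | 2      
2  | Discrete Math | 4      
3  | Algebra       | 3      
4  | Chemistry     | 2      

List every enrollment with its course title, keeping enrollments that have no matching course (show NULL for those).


LEFT JOIN keeps every row from enrollments (the left table); where course_id has no match in courses, the course columns become NULL. Walk through each enrollment:
  - enrollment 1 (Frank): course_id=2 -> matches Discrete Math
  - enrollment 2 (Julia): course_id=2 -> matches Discrete Math
  - enrollment 3 (Leo): course_id=3 -> matches Algebra
  - enrollment 4 (Nate): course_id=NULL, no match -> kept with NULL
  - enrollment 5 (Chris): course_id=4 -> matches Chemistry
  - enrollment 6 (Ivan): course_id=3 -> matches Algebra
All 6 rows appear; 1 has NULL course.

SQL:
SELECT a.student, b.title AS course
FROM enrollments a
LEFT JOIN courses b ON a.course_id = b.id

Result:
student | course       
--------+--------------
Frank   | Discrete Math
Julia   | Discrete Math
Leo     | Algebra      
Nate    | NULL         
Chris   | Chemistry    
Ivan    | Algebra      


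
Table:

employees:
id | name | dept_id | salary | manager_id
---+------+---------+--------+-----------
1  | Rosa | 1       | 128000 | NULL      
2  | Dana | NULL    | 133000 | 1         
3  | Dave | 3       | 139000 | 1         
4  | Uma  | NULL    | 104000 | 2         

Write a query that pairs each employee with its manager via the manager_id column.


This is a self-join: employees is joined to a second copy of itself, matching each row's manager_id to another row's id. Use LEFT JOIN so rows with manager_id=NULL are kept.
  - employee 1 (Rosa): manager_id=NULL -> NULL
  - employee 2 (Dana): manager_id=1 -> Rosa
  - employee 3 (Dave): manager_id=1 -> Rosa
  - employee 4 (Uma): manager_id=2 -> Dana

SQL:
SELECT a.name AS item, b.name AS manager
FROM employees a
LEFT JOIN employees b ON a.manager_id = b.id

Result:
item | manager
-----+--------
Rosa | NULL   
Dana | Rosa   
Dave | Rosa   
Uma  | Dana   


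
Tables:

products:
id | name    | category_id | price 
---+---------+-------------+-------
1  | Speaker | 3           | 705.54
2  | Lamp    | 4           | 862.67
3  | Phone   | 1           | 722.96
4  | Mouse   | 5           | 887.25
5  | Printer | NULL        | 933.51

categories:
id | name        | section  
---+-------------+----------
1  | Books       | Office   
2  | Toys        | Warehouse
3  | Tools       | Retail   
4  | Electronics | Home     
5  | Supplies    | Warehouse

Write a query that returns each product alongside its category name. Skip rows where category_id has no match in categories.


INNER JOIN keeps only products rows whose category_id matches an id in categories. Walk through each product:
  - product 1 (Speaker): category_id=3 -> matches Tools
  - product 2 (Lamp): category_id=4 -> matches Electronics
  - product 3 (Phone): category_id=1 -> matches Books
  - product 4 (Mouse): category_id=5 -> matches Supplies
  - product 5 (Printer): category_id=NULL, no match -> dropped
So 1 of 5 rows is dropped.

SQL:
SELECT a.name, b.name AS category
FROM products a
INNER JOIN categories b ON a.category_id = b.id

Result:
name    | category   
--------+------------
Speaker | Tools      
Lamp    | Electronics
Phone   | Books      
Mouse   | Supplies   


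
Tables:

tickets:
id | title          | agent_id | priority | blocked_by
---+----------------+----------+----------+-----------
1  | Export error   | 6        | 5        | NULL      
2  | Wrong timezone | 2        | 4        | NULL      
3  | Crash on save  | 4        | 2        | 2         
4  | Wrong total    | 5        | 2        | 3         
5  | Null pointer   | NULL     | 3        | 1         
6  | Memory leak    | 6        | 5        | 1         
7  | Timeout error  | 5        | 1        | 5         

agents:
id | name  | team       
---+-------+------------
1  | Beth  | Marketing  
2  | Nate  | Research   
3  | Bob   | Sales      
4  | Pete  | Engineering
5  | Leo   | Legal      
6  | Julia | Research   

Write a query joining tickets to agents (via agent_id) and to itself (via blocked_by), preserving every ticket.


Two LEFT JOINs from the same base table tickets: one to agents via agent_id, one to tickets itself via blocked_by. Both are LEFT so every ticket is preserved.
Match against agents:
  - ticket 1 (Export error): agent_id=6 -> matches Julia
  - ticket 2 (Wrong timezone): agent_id=2 -> matches Nate
  - ticket 3 (Crash on save): agent_id=4 -> matches Pete
  - ticket 4 (Wrong total): agent_id=5 -> matches Leo
  - ticket 5 (Null pointer): agent_id=NULL, no match -> kept with NULL
  - ticket 6 (Memory leak): agent_id=6 -> matches Julia
  - ticket 7 (Timeout error): agent_id=5 -> matches Leo
Match against tickets (self):
  - ticket 1 (Export error): blocked_by=NULL -> NULL
  - ticket 2 (Wrong timezone): blocked_by=NULL -> NULL
  - ticket 3 (Crash on save): blocked_by=2 -> Wrong timezone
  - ticket 4 (Wrong total): blocked_by=3 -> Crash on save
  - ticket 5 (Null pointer): blocked_by=1 -> Export error
  - ticket 6 (Memory leak): blocked_by=1 -> Export error
  - ticket 7 (Timeout error): blocked_by=5 -> Null pointer

SQL:
SELECT a.title, b.name AS agent, c.title AS blocked_by
FROM tickets a
LEFT JOIN agents b ON a.agent_id = b.id
LEFT JOIN tickets c ON a.blocked_by = c.id

Result:
title          | agent | blocked_by    
---------------+-------+---------------
Export error   | Julia | NULL          
Wrong timezone | Nate  | NULL          
Crash on save  | Pete  | Wrong timezone
Wrong total    | Leo   | Crash on save 
Null pointer   | NULL  | Export error  
Memory leak    | Julia | Export error  
Timeout error  | Leo   | Null pointer  


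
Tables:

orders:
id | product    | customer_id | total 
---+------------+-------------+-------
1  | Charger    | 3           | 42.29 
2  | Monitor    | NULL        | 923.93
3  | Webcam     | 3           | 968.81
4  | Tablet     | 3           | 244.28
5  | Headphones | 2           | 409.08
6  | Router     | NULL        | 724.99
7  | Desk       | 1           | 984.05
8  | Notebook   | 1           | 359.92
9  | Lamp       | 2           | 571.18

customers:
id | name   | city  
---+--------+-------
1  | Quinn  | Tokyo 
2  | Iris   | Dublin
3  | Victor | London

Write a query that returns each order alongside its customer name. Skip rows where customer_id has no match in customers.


INNER JOIN keeps only orders rows whose customer_id matches an id in customers. Walk through each order:
  - order 1 (Charger): customer_id=3 -> matches Victor
  - order 2 (Monitor): customer_id=NULL, no match -> dropped
  - order 3 (Webcam): customer_id=3 -> matches Victor
  - order 4 (Tablet): customer_id=3 -> matches Victor
  - order 5 (Headphones): customer_id=2 -> matches Iris
  - order 6 (Router): customer_id=NULL, no match -> dropped
  - order 7 (Desk): customer_id=1 -> matches Quinn
  - order 8 (Notebook): customer_id=1 -> matches Quinn
  - order 9 (Lamp): customer_id=2 -> matches Iris
So 2 of 9 rows are dropped.

SQL:
SELECT a.product, b.name AS customer
FROM orders a
INNER JOIN customers b ON a.customer_id = b.id

Result:
product    | customer
-----------+---------
Charger    | Victor  
Webcam     | Victor  
Tablet     | Victor  
Headphones | Iris    
Desk       | Quinn   
Notebook   | Quinn   
Lamp       | Iris    


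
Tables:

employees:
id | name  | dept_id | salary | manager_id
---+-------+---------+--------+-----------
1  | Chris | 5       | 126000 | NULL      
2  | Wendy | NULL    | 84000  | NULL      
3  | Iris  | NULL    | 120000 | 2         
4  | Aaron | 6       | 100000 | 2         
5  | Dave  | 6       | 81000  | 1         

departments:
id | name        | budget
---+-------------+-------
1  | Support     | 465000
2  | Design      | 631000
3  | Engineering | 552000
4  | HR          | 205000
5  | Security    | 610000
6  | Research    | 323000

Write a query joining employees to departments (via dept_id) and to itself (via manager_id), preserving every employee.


Two LEFT JOINs from the same base table employees: one to departments via dept_id, one to employees itself via manager_id. Both are LEFT so every employee is preserved.
Match against departments:
  - employee 1 (Chris): dept_id=5 -> matches Security
  - employee 2 (Wendy): dept_id=NULL, no match -> kept with NULL
  - employee 3 (Iris): dept_id=NULL, no match -> kept with NULL
  - employee 4 (Aaron): dept_id=6 -> matches Research
  - employee 5 (Dave): dept_id=6 -> matches Research
Match against employees (self):
  - employee 1 (Chris): manager_id=NULL -> NULL
  - employee 2 (Wendy): manager_id=NULL -> NULL
  - employee 3 (Iris): manager_id=2 -> Wendy
  - employee 4 (Aaron): manager_id=2 -> Wendy
  - employee 5 (Dave): manager_id=1 -> Chris

SQL:
SELECT a.name, b.name AS department, c.name AS manager
FROM employees a
LEFT JOIN departments b ON a.dept_id = b.id
LEFT JOIN employees c ON a.manager_id = c.id

Result:
name  | department | manager
------+------------+--------
Chris | Security   | NULL   
Wendy | NULL       | NULL   
Iris  | NULL       | Wendy  
Aaron | Research   | Wendy  
Dave  | Research   | Chris  


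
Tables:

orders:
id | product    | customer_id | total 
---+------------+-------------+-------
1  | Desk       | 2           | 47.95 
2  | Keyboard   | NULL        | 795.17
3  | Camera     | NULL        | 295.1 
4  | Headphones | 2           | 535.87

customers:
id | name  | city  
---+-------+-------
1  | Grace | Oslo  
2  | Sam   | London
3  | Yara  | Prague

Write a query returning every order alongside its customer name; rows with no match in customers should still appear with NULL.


LEFT JOIN keeps every row from orders (the left table); where customer_id has no match in customers, the customer columns become NULL. Walk through each order:
  - order 1 (Desk): customer_id=2 -> matches Sam
  - order 2 (Keyboard): customer_id=NULL, no match -> kept with NULL
  - order 3 (Camera): customer_id=NULL, no match -> kept with NULL
  - order 4 (Headphones): customer_id=2 -> matches Sam
All 4 rows appear; 2 have NULL customer.

SQL:
SELECT a.product, b.name AS customer
FROM orders a
LEFT JOIN customers b ON a.customer_id = b.id

Result:
product    | customer
-----------+---------
Desk       | Sam     
Keyboard   | NULL    
Camera     | NULL    
Headphones | Sam     


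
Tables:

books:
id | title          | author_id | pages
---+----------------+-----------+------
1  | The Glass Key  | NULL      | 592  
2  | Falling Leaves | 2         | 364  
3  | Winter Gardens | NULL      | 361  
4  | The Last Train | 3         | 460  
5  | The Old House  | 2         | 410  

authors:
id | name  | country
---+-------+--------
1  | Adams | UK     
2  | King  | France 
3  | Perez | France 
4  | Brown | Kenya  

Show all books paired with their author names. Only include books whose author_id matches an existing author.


INNER JOIN keeps only books rows whose author_id matches an id in authors. Walk through each book:
  - book 1 (The Glass Key): author_id=NULL, no match -> dropped
  - book 2 (Falling Leaves): author_id=2 -> matches King
  - book 3 (Winter Gardens): author_id=NULL, no match -> dropped
  - book 4 (The Last Train): author_id=3 -> matches Perez
  - book 5 (The Old House): author_id=2 -> matches King
So 2 of 5 rows are dropped.

SQL:
SELECT a.title, b.name AS author
FROM books a
INNER JOIN authors b ON a.author_id = b.id

Result:
title          | author
---------------+-------
Falling Leaves | King  
The Last Train | Perez 
The Old House  | King  


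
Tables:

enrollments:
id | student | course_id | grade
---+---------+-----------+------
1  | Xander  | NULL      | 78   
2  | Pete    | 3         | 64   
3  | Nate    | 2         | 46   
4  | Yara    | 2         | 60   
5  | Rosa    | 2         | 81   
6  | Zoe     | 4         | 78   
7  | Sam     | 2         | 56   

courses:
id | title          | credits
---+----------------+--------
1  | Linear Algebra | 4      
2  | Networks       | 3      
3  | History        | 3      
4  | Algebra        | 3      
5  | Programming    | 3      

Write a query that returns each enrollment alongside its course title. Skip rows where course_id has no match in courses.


INNER JOIN keeps only enrollments rows whose course_id matches an id in courses. Walk through each enrollment:
  - enrollment 1 (Xander): course_id=NULL, no match -> dropped
  - enrollment 2 (Pete): course_id=3 -> matches History
  - enrollment 3 (Nate): course_id=2 -> matches Networks
  - enrollment 4 (Yara): course_id=2 -> matches Networks
  - enrollment 5 (Rosa): course_id=2 -> matches Networks
  - enrollment 6 (Zoe): course_id=4 -> matches Algebra
  - enrollment 7 (Sam): course_id=2 -> matches Networks
So 1 of 7 rows is dropped.

SQL:
SELECT a.student, b.title AS course
FROM enrollments a
INNER JOIN courses b ON a.course_id = b.id

Result:
student | course  
--------+---------
Pete    | History 
Nate    | Networks
Yara    | Networks
Rosa    | Networks
Zoe     | Algebra 
Sam     | Networks


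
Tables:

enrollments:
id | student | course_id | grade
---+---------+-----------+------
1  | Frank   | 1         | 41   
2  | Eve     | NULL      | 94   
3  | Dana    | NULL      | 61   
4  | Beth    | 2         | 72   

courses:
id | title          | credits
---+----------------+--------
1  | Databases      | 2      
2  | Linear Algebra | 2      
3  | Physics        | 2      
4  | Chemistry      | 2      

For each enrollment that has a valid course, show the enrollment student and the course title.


INNER JOIN keeps only enrollments rows whose course_id matches an id in courses. Walk through each enrollment:
  - enrollment 1 (Frank): course_id=1 -> matches Databases
  - enrollment 2 (Eve): course_id=NULL, no match -> dropped
  - enrollment 3 (Dana): course_id=NULL, no match -> dropped
  - enrollment 4 (Beth): course_id=2 -> matches Linear Algebra
So 2 of 4 rows are dropped.

SQL:
SELECT a.student, b.title AS course
FROM enrollments a
INNER JOIN courses b ON a.course_id = b.id

Result:
student | course        
--------+---------------
Frank   | Databases     
Beth    | Linear Algebra


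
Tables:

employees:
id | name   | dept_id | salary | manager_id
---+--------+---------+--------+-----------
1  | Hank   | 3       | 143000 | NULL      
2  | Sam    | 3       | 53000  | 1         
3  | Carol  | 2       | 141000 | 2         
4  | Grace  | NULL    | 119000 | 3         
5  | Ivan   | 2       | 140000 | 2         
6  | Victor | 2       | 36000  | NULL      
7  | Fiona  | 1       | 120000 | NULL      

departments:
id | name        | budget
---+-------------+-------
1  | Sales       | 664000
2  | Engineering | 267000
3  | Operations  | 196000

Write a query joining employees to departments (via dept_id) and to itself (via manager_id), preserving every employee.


Two LEFT JOINs from the same base table employees: one to departments via dept_id, one to employees itself via manager_id. Both are LEFT so every employee is preserved.
Match against departments:
  - employee 1 (Hank): dept_id=3 -> matches Operations
  - employee 2 (Sam): dept_id=3 -> matches Operations
  - employee 3 (Carol): dept_id=2 -> matches Engineering
  - employee 4 (Grace): dept_id=NULL, no match -> kept with NULL
  - employee 5 (Ivan): dept_id=2 -> matches Engineering
  - employee 6 (Victor): dept_id=2 -> matches Engineering
  - employee 7 (Fiona): dept_id=1 -> matches Sales
Match against employees (self):
  - employee 1 (Hank): manager_id=NULL -> NULL
  - employee 2 (Sam): manager_id=1 -> Hank
  - employee 3 (Carol): manager_id=2 -> Sam
  - employee 4 (Grace): manager_id=3 -> Carol
  - employee 5 (Ivan): manager_id=2 -> Sam
  - employee 6 (Victor): manager_id=NULL -> NULL
  - employee 7 (Fiona): manager_id=NULL -> NULL

SQL:
SELECT a.name, b.name AS department, c.name AS manager
FROM employees a
LEFT JOIN departments b ON a.dept_id = b.id
LEFT JOIN employees c ON a.manager_id = c.id

Result:
name   | department  | manager
-------+-------------+--------
Hank   | Operations  | NULL   
Sam    | Operations  | Hank   
Carol  | Engineering | Sam    
Grace  | NULL        | Carol  
Ivan   | Engineering | Sam    
Victor | Engineering | NULL   
Fiona  | Sales       | NULL   


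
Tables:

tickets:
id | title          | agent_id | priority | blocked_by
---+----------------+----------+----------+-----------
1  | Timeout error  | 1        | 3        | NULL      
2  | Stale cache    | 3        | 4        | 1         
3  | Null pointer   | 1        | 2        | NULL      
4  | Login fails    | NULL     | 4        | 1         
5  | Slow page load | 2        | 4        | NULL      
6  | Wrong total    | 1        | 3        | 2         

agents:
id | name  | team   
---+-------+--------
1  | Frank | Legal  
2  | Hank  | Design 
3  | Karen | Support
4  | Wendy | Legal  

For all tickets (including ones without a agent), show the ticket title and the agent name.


LEFT JOIN keeps every row from tickets (the left table); where agent_id has no match in agents, the agent columns become NULL. Walk through each ticket:
  - ticket 1 (Timeout error): agent_id=1 -> matches Frank
  - ticket 2 (Stale cache): agent_id=3 -> matches Karen
  - ticket 3 (Null pointer): agent_id=1 -> matches Frank
  - ticket 4 (Login fails): agent_id=NULL, no match -> kept with NULL
  - ticket 5 (Slow page load): agent_id=2 -> matches Hank
  - ticket 6 (Wrong total): agent_id=1 -> matches Frank
All 6 rows appear; 1 has NULL agent.

SQL:
SELECT a.title, b.name AS agent
FROM tickets a
LEFT JOIN agents b ON a.agent_id = b.id

Result:
title          | agent
---------------+------
Timeout error  | Frank
Stale cache    | Karen
Null pointer   | Frank
Login fails    | NULL 
Slow page load | Hank 
Wrong total    | Frank


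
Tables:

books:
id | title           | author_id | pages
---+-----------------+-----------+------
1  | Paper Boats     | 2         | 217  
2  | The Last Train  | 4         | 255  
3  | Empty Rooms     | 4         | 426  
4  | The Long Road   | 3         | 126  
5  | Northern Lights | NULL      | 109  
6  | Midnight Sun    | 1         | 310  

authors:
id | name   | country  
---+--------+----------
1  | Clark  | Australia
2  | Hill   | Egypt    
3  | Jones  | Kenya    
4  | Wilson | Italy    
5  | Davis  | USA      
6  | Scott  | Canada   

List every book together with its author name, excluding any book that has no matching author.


INNER JOIN keeps only books rows whose author_id matches an id in authors. Walk through each book:
  - book 1 (Paper Boats): author_id=2 -> matches Hill
  - book 2 (The Last Train): author_id=4 -> matches Wilson
  - book 3 (Empty Rooms): author_id=4 -> matches Wilson
  - book 4 (The Long Road): author_id=3 -> matches Jones
  - book 5 (Northern Lights): author_id=NULL, no match -> dropped
  - book 6 (Midnight Sun): author_id=1 -> matches Clark
So 1 of 6 rows is dropped.

SQL:
SELECT a.title, b.name AS author
FROM books a
INNER JOIN authors b ON a.author_id = b.id

Result:
title          | author
---------------+-------
Paper Boats    | Hill  
The Last Train | Wilson
Empty Rooms    | Wilson
The Long Road  | Jones 
Midnight Sun   | Clark 


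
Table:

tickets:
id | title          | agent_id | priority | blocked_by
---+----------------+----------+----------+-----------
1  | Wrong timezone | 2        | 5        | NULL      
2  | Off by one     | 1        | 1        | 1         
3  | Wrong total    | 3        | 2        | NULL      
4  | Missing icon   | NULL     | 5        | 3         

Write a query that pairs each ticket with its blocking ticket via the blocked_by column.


This is a self-join: tickets is joined to a second copy of itself, matching each row's blocked_by to another row's id. Use LEFT JOIN so rows with blocked_by=NULL are kept.
  - ticket 1 (Wrong timezone): blocked_by=NULL -> NULL
  - ticket 2 (Off by one): blocked_by=1 -> Wrong timezone
  - ticket 3 (Wrong total): blocked_by=NULL -> NULL
  - ticket 4 (Missing icon): blocked_by=3 -> Wrong total

SQL:
SELECT a.title AS item, b.title AS blocked_by
FROM tickets a
LEFT JOIN tickets b ON a.blocked_by = b.id

Result:
item           | blocked_by    
---------------+---------------
Wrong timezone | NULL          
Off by one     | Wrong timezone
Wrong total    | NULL          
Missing icon   | Wrong total   


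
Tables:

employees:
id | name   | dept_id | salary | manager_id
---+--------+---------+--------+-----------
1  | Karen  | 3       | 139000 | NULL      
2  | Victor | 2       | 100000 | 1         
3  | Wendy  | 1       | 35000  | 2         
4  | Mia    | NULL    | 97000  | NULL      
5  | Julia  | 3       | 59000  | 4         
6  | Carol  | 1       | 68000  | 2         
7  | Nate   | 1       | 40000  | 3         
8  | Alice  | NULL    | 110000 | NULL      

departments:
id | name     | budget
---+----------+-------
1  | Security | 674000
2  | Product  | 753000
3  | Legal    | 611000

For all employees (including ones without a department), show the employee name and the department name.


LEFT JOIN keeps every row from employees (the left table); where dept_id has no match in departments, the department columns become NULL. Walk through each employee:
  - employee 1 (Karen): dept_id=3 -> matches Legal
  - employee 2 (Victor): dept_id=2 -> matches Product
  - employee 3 (Wendy): dept_id=1 -> matches Security
  - employee 4 (Mia): dept_id=NULL, no match -> kept with NULL
  - employee 5 (Julia): dept_id=3 -> matches Legal
  - employee 6 (Carol): dept_id=1 -> matches Security
  - employee 7 (Nate): dept_id=1 -> matches Security
  - employee 8 (Alice): dept_id=NULL, no match -> kept with NULL
All 8 rows appear; 2 have NULL department.

SQL:
SELECT a.name, b.name AS department
FROM employees a
LEFT JOIN departments b ON a.dept_id = b.id

Result:
name   | department
-------+-----------
Karen  | Legal     
Victor | Product   
Wendy  | Security  
Mia    | NULL      
Julia  | Legal     
Carol  | Security  
Nate   | Security  
Alice  | NULL      


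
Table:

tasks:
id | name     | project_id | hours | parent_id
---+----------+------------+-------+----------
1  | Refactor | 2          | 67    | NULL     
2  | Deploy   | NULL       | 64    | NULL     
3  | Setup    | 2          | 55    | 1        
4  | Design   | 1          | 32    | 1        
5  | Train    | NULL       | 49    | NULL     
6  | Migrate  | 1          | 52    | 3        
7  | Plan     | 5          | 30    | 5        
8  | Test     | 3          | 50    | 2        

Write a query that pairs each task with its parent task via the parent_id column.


This is a self-join: tasks is joined to a second copy of itself, matching each row's parent_id to another row's id. Use LEFT JOIN so rows with parent_id=NULL are kept.
  - task 1 (Refactor): parent_id=NULL -> NULL
  - task 2 (Deploy): parent_id=NULL -> NULL
  - task 3 (Setup): parent_id=1 -> Refactor
  - task 4 (Design): parent_id=1 -> Refactor
  - task 5 (Train): parent_id=NULL -> NULL
  - task 6 (Migrate): parent_id=3 -> Setup
  - task 7 (Plan): parent_id=5 -> Train
  - task 8 (Test): parent_id=2 -> Deploy

SQL:
SELECT a.name AS item, b.name AS parent
FROM tasks a
LEFT JOIN tasks b ON a.parent_id = b.id

Result:
item     | parent  
---------+---------
Refactor | NULL    
Deploy   | NULL    
Setup    | Refactor
Design   | Refactor
Train    | NULL    
Migrate  | Setup   
Plan     | Train   
Test     | Deploy  


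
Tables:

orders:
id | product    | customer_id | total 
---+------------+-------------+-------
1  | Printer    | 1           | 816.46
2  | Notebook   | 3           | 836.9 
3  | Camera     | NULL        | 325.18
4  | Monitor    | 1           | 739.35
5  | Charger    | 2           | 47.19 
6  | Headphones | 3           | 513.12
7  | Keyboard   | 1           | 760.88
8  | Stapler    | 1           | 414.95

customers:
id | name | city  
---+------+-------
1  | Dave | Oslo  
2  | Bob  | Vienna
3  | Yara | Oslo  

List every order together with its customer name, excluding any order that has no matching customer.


INNER JOIN keeps only orders rows whose customer_id matches an id in customers. Walk through each order:
  - order 1 (Printer): customer_id=1 -> matches Dave
  - order 2 (Notebook): customer_id=3 -> matches Yara
  - order 3 (Camera): customer_id=NULL, no match -> dropped
  - order 4 (Monitor): customer_id=1 -> matches Dave
  - order 5 (Charger): customer_id=2 -> matches Bob
  - order 6 (Headphones): customer_id=3 -> matches Yara
  - order 7 (Keyboard): customer_id=1 -> matches Dave
  - order 8 (Stapler): customer_id=1 -> matches Dave
So 1 of 8 rows is dropped.

SQL:
SELECT a.product, b.name AS customer
FROM orders a
INNER JOIN customers b ON a.customer_id = b.id

Result:
product    | customer
-----------+---------
Printer    | Dave    
Notebook   | Yara    
Monitor    | Dave    
Charger    | Bob     
Headphones | Yara    
Keyboard   | Dave    
Stapler    | Dave    


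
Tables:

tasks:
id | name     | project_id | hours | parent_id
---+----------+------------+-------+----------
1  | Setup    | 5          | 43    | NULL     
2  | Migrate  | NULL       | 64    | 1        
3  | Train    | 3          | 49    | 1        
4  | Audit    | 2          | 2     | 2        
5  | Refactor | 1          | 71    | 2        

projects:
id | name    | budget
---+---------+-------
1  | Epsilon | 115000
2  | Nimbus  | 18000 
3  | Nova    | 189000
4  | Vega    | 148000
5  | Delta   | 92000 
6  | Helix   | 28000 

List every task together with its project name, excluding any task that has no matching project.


INNER JOIN keeps only tasks rows whose project_id matches an id in projects. Walk through each task:
  - task 1 (Setup): project_id=5 -> matches Delta
  - task 2 (Migrate): project_id=NULL, no match -> dropped
  - task 3 (Train): project_id=3 -> matches Nova
  - task 4 (Audit): project_id=2 -> matches Nimbus
  - task 5 (Refactor): project_id=1 -> matches Epsilon
So 1 of 5 rows is dropped.

SQL:
SELECT a.name, b.name AS project
FROM tasks a
INNER JOIN projects b ON a.project_id = b.id

Result:
name     | project
---------+--------
Setup    | Delta  
Train    | Nova   
Audit    | Nimbus 
Refactor | Epsilon


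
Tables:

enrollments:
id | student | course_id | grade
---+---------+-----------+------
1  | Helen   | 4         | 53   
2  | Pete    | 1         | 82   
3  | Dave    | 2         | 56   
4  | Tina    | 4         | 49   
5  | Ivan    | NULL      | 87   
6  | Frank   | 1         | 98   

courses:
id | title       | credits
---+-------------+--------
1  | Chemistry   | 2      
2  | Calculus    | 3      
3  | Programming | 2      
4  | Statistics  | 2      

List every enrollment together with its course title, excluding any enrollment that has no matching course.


INNER JOIN keeps only enrollments rows whose course_id matches an id in courses. Walk through each enrollment:
  - enrollment 1 (Helen): course_id=4 -> matches Statistics
  - enrollment 2 (Pete): course_id=1 -> matches Chemistry
  - enrollment 3 (Dave): course_id=2 -> matches Calculus
  - enrollment 4 (Tina): course_id=4 -> matches Statistics
  - enrollment 5 (Ivan): course_id=NULL, no match -> dropped
  - enrollment 6 (Frank): course_id=1 -> matches Chemistry
So 1 of 6 rows is dropped.

SQL:
SELECT a.student, b.title AS course
FROM enrollments a
INNER JOIN courses b ON a.course_id = b.id

Result:
student | course    
--------+-----------
Helen   | Statistics
Pete    | Chemistry 
Dave    | Calculus  
Tina    | Statistics
Frank   | Chemistry 


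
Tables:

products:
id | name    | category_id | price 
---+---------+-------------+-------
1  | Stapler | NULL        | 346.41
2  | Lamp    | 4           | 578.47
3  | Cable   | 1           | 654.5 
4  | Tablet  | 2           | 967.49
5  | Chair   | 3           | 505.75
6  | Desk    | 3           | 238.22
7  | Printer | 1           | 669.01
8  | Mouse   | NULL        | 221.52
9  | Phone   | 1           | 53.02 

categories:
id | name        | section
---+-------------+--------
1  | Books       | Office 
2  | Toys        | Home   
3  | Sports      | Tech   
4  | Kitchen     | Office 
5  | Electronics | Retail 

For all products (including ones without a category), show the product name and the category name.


LEFT JOIN keeps every row from products (the left table); where category_id has no match in categories, the category columns become NULL. Walk through each product:
  - product 1 (Stapler): category_id=NULL, no match -> kept with NULL
  - product 2 (Lamp): category_id=4 -> matches Kitchen
  - product 3 (Cable): category_id=1 -> matches Books
  - product 4 (Tablet): category_id=2 -> matches Toys
  - product 5 (Chair): category_id=3 -> matches Sports
  - product 6 (Desk): category_id=3 -> matches Sports
  - product 7 (Printer): category_id=1 -> matches Books
  - product 8 (Mouse): category_id=NULL, no match -> kept with NULL
  - product 9 (Phone): category_id=1 -> matches Books
All 9 rows appear; 2 have NULL category.

SQL:
SELECT a.name, b.name AS category
FROM products a
LEFT JOIN categories b ON a.category_id = b.id

Result:
name    | category
--------+---------
Stapler | NULL    
Lamp    | Kitchen 
Cable   | Books   
Tablet  | Toys    
Chair   | Sports  
Desk    | Sports  
Printer | Books   
Mouse   | NULL    
Phone   | Books   
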